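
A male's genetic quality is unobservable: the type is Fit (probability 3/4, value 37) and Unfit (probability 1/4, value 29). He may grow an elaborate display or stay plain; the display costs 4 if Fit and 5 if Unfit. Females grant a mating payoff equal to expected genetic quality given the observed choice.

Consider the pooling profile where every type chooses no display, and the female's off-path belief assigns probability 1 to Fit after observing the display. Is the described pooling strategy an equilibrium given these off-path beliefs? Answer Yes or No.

On path, the female holds the prior and pays 3/4·37 + 1/4·29 = 35. Off path (the display), believing Fit, it pays 37.
Fit: no display nets 35; the display nets 37 − 4 = 33. Fit stays.
Unfit: no display nets 35; the display nets 37 − 5 = 32. Unfit stays.
No type deviates, so pooling is sustained.

Yes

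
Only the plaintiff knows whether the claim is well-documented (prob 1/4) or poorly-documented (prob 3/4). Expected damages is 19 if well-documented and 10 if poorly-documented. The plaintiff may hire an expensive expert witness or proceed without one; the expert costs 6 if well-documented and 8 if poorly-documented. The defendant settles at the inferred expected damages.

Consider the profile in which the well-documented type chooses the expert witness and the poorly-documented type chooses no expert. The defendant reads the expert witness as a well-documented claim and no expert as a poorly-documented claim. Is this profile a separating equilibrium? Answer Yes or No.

No

Under these beliefs, the expert witness earns settlement 19 and no expert earns settlement 10.
well-documented: the expert witness nets 19 − 6 = 13; no expert nets 10. well-documented prefers the expert witness.
poorly-documented: the expert witness nets 19 − 8 = 11; no expert nets 10. poorly-documented would deviate to the expert witness.
poorly-documented has a profitable deviation, so the profile is not an equilibrium.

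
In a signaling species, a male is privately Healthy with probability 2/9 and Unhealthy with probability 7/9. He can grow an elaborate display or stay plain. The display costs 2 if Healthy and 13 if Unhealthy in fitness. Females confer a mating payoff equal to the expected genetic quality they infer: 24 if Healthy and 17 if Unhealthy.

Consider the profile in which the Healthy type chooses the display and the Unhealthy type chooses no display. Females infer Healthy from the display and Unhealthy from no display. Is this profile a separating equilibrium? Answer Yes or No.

Yes

Under these beliefs, the display earns mating payoff 24 and no display earns mating payoff 17.
Healthy: the display nets 24 − 2 = 22; no display nets 17. Healthy prefers the display.
Unhealthy: the display nets 24 − 13 = 11; no display nets 17. Unhealthy prefers no display.
Neither type deviates, so the separating profile is an equilibrium.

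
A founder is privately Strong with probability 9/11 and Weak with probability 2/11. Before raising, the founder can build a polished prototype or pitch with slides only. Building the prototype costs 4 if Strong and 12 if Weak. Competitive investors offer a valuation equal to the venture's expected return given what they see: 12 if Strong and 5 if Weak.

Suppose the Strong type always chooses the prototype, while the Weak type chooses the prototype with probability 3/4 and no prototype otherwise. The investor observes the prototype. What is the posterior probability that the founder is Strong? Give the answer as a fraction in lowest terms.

6/7

P(the prototype) = (9/11)·1 + (2/11)·(3/4) = 21/22.
By Bayes' rule, P(Strong | the prototype) = (9/11) / (21/22) = 6/7.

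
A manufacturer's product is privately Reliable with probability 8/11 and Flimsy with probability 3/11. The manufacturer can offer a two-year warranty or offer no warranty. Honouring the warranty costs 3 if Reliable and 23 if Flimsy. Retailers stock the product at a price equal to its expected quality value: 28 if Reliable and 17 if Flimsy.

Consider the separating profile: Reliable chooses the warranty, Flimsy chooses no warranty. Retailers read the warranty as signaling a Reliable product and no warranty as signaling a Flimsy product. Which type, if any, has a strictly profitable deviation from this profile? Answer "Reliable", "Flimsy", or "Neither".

Neither

The warranty pays 28; no warranty pays 17.
Reliable: assigned the warranty, nets 28 − 3 = 25; deviating to no warranty nets 17.
Flimsy: assigned no warranty, nets 17; deviating to the warranty nets 28 − 23 = 5.
Both types strictly prefer their assigned action; no profitable deviation.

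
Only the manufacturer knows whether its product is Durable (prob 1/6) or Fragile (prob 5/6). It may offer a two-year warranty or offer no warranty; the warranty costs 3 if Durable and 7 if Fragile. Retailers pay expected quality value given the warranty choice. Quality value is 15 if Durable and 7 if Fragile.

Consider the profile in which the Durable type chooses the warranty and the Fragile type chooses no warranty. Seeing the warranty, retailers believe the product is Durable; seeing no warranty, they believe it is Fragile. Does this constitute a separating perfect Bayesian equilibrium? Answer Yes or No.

No

Under these beliefs, the warranty earns price 15 and no warranty earns price 7.
Durable: the warranty nets 15 − 3 = 12; no warranty nets 7. Durable prefers the warranty.
Fragile: the warranty nets 15 − 7 = 8; no warranty nets 7. Fragile would deviate to the warranty.
Fragile has a profitable deviation, so the profile is not an equilibrium.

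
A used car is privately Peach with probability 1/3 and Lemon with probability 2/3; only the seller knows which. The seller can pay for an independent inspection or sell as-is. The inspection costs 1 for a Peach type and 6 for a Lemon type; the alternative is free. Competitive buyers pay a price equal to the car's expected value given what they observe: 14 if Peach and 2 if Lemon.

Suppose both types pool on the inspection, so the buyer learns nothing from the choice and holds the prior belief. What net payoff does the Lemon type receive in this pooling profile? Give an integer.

Pooled price = 1/3·14 + 2/3·2 = 6.
Lemon pays cost 6 for the inspection, so net payoff = 6 − 6 = 0.

0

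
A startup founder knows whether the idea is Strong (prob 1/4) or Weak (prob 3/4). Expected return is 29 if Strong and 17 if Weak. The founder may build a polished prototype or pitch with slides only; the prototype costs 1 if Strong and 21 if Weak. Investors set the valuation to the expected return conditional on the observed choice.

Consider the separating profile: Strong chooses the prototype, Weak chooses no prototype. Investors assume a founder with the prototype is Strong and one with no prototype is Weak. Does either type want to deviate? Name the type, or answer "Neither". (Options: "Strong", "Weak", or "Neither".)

Neither

The prototype pays 29; no prototype pays 17.
Strong: assigned the prototype, nets 29 − 1 = 28; deviating to no prototype nets 17.
Weak: assigned no prototype, nets 17; deviating to the prototype nets 29 − 21 = 8.
Both types strictly prefer their assigned action; no profitable deviation.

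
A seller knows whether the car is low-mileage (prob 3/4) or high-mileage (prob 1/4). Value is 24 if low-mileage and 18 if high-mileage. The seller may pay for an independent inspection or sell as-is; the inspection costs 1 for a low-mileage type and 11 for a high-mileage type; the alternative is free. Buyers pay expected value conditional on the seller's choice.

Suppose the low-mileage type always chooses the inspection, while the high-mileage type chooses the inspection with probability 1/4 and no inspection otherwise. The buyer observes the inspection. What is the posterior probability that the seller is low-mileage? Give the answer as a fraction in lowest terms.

P(the inspection) = (3/4)·1 + (1/4)·(1/4) = 13/16.
By Bayes' rule, P(low-mileage | the inspection) = (3/4) / (13/16) = 12/13.

12/13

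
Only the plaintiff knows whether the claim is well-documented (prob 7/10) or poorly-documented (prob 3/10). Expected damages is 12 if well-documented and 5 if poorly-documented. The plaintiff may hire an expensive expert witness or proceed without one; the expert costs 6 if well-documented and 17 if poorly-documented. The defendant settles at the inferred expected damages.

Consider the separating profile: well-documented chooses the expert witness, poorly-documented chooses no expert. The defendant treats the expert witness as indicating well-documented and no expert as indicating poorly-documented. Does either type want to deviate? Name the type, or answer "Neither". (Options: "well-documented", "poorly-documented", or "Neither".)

The expert witness pays 12; no expert pays 5.
well-documented: assigned the expert witness, nets 12 − 6 = 6; deviating to no expert nets 5.
poorly-documented: assigned no expert, nets 5; deviating to the expert witness nets 12 − 17 = -5.
Both types strictly prefer their assigned action; no profitable deviation.

Neither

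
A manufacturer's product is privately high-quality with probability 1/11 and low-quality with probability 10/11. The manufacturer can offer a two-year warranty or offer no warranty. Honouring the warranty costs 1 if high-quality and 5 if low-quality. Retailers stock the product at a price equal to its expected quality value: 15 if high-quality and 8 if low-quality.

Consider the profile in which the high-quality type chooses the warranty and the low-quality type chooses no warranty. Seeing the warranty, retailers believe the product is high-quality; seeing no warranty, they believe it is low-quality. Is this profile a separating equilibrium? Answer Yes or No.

No

Under these beliefs, the warranty earns price 15 and no warranty earns price 8.
high-quality: the warranty nets 15 − 1 = 14; no warranty nets 8. high-quality prefers the warranty.
low-quality: the warranty nets 15 − 5 = 10; no warranty nets 8. low-quality would deviate to the warranty.
low-quality has a profitable deviation, so the profile is not an equilibrium.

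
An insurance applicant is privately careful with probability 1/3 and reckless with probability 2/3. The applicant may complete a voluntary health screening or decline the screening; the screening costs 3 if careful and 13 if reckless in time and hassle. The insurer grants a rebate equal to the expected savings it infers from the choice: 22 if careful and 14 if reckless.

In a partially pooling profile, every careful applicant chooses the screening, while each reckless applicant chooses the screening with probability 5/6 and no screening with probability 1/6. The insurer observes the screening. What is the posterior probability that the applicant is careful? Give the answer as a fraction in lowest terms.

3/8

P(the screening) = (1/3)·1 + (2/3)·(5/6) = 8/9.
By Bayes' rule, P(careful | the screening) = (1/3) / (8/9) = 3/8.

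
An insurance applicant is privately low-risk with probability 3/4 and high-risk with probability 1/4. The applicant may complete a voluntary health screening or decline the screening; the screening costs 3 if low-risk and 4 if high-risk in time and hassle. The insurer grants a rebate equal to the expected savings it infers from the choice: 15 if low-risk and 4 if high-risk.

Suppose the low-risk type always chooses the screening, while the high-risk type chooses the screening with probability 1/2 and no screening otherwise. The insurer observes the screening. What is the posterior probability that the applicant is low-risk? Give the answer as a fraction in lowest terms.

6/7

P(the screening) = (3/4)·1 + (1/4)·(1/2) = 7/8.
By Bayes' rule, P(low-risk | the screening) = (3/4) / (7/8) = 6/7.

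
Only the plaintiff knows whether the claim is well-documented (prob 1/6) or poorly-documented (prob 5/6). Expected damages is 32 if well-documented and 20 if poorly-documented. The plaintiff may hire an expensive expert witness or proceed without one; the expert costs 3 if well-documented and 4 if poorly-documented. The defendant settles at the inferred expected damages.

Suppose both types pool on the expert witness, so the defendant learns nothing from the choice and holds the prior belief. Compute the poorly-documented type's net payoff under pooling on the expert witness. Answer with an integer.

Pooled settlement = 1/6·32 + 5/6·20 = 22.
poorly-documented pays cost 4 for the expert witness, so net payoff = 22 − 4 = 18.

18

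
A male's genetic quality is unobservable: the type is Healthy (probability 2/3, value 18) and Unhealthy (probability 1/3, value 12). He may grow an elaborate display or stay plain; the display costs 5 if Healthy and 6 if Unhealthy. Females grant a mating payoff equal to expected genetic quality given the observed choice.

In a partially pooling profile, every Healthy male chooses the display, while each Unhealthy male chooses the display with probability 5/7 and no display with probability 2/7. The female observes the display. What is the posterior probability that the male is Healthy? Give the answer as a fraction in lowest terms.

P(the display) = (2/3)·1 + (1/3)·(5/7) = 19/21.
By Bayes' rule, P(Healthy | the display) = (2/3) / (19/21) = 14/19.

14/19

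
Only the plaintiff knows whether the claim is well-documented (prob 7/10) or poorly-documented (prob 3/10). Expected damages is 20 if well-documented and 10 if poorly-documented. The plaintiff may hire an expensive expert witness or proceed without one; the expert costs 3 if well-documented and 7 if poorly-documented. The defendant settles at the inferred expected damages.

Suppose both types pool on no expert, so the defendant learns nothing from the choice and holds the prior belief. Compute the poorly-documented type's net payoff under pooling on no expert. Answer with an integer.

17

Pooled settlement = 7/10·20 + 3/10·10 = 17.
poorly-documented pays no cost for no expert, so net payoff = 17.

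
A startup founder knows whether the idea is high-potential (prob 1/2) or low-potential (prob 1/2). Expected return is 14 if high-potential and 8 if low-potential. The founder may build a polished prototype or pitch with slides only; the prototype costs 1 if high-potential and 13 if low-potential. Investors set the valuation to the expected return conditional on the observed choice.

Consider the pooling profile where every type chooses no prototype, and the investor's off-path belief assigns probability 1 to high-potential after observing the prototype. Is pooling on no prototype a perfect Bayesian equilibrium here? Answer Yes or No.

On path, the investor holds the prior and pays 1/2·14 + 1/2·8 = 11. Off path (the prototype), believing high-potential, it pays 14.
high-potential: no prototype nets 11; the prototype nets 14 − 1 = 13. high-potential would deviate.
low-potential: no prototype nets 11; the prototype nets 14 − 13 = 1. low-potential stays.
A type deviates, so pooling fails.

No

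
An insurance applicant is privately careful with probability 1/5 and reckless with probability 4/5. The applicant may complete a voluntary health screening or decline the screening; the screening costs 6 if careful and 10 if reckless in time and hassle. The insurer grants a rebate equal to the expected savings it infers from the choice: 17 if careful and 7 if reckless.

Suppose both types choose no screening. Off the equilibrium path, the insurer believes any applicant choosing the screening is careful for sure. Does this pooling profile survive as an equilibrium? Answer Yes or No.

No

On path, the insurer holds the prior and pays 1/5·17 + 4/5·7 = 9. Off path (the screening), believing careful, it pays 17.
careful: no screening nets 9; the screening nets 17 − 6 = 11. careful would deviate.
reckless: no screening nets 9; the screening nets 17 − 10 = 7. reckless stays.
A type deviates, so pooling fails.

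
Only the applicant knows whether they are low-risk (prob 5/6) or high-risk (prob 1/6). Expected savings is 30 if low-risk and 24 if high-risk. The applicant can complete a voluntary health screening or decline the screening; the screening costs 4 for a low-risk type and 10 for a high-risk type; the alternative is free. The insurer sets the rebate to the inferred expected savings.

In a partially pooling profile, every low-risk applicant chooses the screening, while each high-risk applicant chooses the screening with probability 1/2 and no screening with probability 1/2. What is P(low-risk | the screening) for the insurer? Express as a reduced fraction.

10/11

P(the screening) = (5/6)·1 + (1/6)·(1/2) = 11/12.
By Bayes' rule, P(low-risk | the screening) = (5/6) / (11/12) = 10/11.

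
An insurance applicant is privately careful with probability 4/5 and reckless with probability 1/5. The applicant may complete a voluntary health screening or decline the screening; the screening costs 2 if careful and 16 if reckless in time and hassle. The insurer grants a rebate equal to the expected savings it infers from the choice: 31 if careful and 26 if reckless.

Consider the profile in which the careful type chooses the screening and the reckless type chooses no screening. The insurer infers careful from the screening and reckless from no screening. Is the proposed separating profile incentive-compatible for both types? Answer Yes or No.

Under these beliefs, the screening earns rebate 31 and no screening earns rebate 26.
careful: the screening nets 31 − 2 = 29; no screening nets 26. careful prefers the screening.
reckless: the screening nets 31 − 16 = 15; no screening nets 26. reckless prefers no screening.
Neither type deviates, so the separating profile is an equilibrium.

Yes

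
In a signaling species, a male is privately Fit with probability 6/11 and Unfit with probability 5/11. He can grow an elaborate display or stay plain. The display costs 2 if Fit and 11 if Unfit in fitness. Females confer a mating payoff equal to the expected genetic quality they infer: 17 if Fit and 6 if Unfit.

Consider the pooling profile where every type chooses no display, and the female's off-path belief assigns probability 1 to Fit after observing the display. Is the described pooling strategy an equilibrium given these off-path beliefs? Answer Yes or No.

No

On path, the female holds the prior and pays 6/11·17 + 5/11·6 = 12. Off path (the display), believing Fit, it pays 17.
Fit: no display nets 12; the display nets 17 − 2 = 15. Fit would deviate.
Unfit: no display nets 12; the display nets 17 − 11 = 6. Unfit stays.
A type deviates, so pooling fails.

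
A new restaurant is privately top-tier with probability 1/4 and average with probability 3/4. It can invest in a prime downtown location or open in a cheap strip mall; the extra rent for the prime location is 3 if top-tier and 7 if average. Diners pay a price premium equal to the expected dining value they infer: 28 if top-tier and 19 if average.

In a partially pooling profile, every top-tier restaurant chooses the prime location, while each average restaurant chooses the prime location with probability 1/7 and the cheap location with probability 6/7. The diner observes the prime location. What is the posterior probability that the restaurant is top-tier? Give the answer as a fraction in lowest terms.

7/10

P(the prime location) = (1/4)·1 + (3/4)·(1/7) = 5/14.
By Bayes' rule, P(top-tier | the prime location) = (1/4) / (5/14) = 7/10.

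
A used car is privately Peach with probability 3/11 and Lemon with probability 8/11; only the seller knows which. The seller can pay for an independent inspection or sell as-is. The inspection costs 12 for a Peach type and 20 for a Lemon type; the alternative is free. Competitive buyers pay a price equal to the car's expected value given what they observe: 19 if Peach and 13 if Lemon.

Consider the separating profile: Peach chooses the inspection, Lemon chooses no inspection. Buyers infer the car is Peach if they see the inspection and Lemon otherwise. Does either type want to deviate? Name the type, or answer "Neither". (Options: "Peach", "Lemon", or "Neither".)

The inspection pays 19; no inspection pays 13.
Peach: assigned the inspection, nets 19 − 12 = 7; deviating to no inspection nets 13.
Lemon: assigned no inspection, nets 13; deviating to the inspection nets 19 − 20 = -1.
The Peach type gains 6 by deviating.

Peach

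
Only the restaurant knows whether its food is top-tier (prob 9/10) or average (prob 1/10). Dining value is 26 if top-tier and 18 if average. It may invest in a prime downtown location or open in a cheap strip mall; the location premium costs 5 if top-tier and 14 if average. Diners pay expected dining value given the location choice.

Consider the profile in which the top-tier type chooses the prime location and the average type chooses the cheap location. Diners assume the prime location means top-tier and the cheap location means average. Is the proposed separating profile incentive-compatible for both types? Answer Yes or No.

Under these beliefs, the prime location earns price premium 26 and the cheap location earns price premium 18.
top-tier: the prime location nets 26 − 5 = 21; the cheap location nets 18. top-tier prefers the prime location.
average: the prime location nets 26 − 14 = 12; the cheap location nets 18. average prefers the cheap location.
Neither type deviates, so the separating profile is an equilibrium.

Yes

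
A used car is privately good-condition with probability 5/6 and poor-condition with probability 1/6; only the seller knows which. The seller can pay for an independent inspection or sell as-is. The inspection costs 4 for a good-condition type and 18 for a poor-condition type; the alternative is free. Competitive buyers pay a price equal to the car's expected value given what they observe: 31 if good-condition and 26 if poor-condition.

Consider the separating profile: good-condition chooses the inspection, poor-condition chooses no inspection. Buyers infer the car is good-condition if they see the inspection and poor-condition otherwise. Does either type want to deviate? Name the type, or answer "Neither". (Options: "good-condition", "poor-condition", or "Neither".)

Neither

The inspection pays 31; no inspection pays 26.
good-condition: assigned the inspection, nets 31 − 4 = 27; deviating to no inspection nets 26.
poor-condition: assigned no inspection, nets 26; deviating to the inspection nets 31 − 18 = 13.
Both types strictly prefer their assigned action; no profitable deviation.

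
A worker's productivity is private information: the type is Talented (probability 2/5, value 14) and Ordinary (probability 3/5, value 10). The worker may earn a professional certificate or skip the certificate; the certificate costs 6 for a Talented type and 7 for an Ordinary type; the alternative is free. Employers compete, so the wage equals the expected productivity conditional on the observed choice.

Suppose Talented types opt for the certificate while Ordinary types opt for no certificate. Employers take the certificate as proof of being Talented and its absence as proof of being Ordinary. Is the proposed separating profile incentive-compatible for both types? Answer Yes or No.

No

Under these beliefs, the certificate earns wage 14 and no certificate earns wage 10.
Talented: the certificate nets 14 − 6 = 8; no certificate nets 10. Talented would deviate to no certificate.
Ordinary: the certificate nets 14 − 7 = 7; no certificate nets 10. Ordinary prefers no certificate.
Talented has a profitable deviation, so the profile is not an equilibrium.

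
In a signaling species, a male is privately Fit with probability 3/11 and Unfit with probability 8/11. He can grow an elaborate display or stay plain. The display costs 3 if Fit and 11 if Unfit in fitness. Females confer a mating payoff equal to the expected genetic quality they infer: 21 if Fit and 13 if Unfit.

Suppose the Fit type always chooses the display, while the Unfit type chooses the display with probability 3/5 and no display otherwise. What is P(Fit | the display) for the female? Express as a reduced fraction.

P(the display) = (3/11)·1 + (8/11)·(3/5) = 39/55.
By Bayes' rule, P(Fit | the display) = (3/11) / (39/55) = 5/13.

5/13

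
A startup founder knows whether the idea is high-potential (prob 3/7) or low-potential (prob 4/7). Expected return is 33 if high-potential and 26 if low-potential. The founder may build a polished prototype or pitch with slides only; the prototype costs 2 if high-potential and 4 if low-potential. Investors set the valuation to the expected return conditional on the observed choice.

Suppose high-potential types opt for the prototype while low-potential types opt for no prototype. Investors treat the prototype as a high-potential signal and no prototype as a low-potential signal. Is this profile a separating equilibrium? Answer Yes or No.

Under these beliefs, the prototype earns valuation 33 and no prototype earns valuation 26.
high-potential: the prototype nets 33 − 2 = 31; no prototype nets 26. high-potential prefers the prototype.
low-potential: the prototype nets 33 − 4 = 29; no prototype nets 26. low-potential would deviate to the prototype.
low-potential has a profitable deviation, so the profile is not an equilibrium.

No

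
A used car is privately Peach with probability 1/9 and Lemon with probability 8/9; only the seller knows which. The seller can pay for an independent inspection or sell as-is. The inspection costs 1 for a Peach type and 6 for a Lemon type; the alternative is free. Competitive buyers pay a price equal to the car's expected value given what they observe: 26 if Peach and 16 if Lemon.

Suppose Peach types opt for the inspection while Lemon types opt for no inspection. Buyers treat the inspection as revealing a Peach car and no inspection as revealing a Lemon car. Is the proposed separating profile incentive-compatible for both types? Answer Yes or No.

No

Under these beliefs, the inspection earns price 26 and no inspection earns price 16.
Peach: the inspection nets 26 − 1 = 25; no inspection nets 16. Peach prefers the inspection.
Lemon: the inspection nets 26 − 6 = 20; no inspection nets 16. Lemon would deviate to the inspection.
Lemon has a profitable deviation, so the profile is not an equilibrium.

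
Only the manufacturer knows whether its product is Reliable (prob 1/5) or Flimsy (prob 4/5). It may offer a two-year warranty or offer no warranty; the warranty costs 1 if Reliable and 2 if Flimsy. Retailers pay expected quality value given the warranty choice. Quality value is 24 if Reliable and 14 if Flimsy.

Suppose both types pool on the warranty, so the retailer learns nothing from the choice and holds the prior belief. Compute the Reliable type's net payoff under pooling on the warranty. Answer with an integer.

15

Pooled price = 1/5·24 + 4/5·14 = 16.
Reliable pays cost 1 for the warranty, so net payoff = 16 − 1 = 15.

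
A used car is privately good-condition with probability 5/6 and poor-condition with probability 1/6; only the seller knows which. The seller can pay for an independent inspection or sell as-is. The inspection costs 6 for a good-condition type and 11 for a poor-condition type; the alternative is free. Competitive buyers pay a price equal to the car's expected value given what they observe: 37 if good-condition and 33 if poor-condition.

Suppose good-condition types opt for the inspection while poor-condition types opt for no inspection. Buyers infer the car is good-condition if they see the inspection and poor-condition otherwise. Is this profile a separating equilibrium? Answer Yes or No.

Under these beliefs, the inspection earns price 37 and no inspection earns price 33.
good-condition: the inspection nets 37 − 6 = 31; no inspection nets 33. good-condition would deviate to no inspection.
poor-condition: the inspection nets 37 − 11 = 26; no inspection nets 33. poor-condition prefers no inspection.
good-condition has a profitable deviation, so the profile is not an equilibrium.

No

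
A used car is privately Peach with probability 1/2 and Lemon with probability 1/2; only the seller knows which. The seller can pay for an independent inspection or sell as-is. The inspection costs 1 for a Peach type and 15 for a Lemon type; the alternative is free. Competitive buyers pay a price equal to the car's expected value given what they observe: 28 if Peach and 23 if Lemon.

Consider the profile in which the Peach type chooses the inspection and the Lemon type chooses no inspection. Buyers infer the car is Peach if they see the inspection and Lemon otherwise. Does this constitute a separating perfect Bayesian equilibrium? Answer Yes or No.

Yes

Under these beliefs, the inspection earns price 28 and no inspection earns price 23.
Peach: the inspection nets 28 − 1 = 27; no inspection nets 23. Peach prefers the inspection.
Lemon: the inspection nets 28 − 15 = 13; no inspection nets 23. Lemon prefers no inspection.
Neither type deviates, so the separating profile is an equilibrium.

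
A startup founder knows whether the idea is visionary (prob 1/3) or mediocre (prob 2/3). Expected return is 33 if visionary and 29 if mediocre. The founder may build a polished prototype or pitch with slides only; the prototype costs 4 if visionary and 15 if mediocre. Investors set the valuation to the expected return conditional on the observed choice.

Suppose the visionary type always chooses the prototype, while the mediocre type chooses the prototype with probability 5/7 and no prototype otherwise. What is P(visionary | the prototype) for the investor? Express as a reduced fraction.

7/17

P(the prototype) = (1/3)·1 + (2/3)·(5/7) = 17/21.
By Bayes' rule, P(visionary | the prototype) = (1/3) / (17/21) = 7/17.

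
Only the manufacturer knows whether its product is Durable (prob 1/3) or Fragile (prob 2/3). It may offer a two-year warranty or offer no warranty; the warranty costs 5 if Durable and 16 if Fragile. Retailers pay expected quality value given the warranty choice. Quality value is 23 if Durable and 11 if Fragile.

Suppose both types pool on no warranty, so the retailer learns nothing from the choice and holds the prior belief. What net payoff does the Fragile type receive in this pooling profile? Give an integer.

15

Pooled price = 1/3·23 + 2/3·11 = 15.
Fragile pays no cost for no warranty, so net payoff = 15.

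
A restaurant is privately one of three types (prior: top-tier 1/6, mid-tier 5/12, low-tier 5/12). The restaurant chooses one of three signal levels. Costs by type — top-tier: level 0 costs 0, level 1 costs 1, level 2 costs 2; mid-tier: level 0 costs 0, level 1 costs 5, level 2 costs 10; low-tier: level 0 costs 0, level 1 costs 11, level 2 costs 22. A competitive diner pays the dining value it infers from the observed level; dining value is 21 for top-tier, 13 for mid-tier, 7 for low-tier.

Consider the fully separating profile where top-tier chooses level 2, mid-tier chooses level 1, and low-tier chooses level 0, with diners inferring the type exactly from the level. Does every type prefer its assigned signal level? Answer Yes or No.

Separating price premiums: level 2 → 21, level 1 → 13, level 0 → 7.
top-tier (assigned level 2): level 0: 7 − 0 = 7; level 1: 13 − 1 = 12; level 2: 21 − 2 = 19. top-tier stays.
mid-tier (assigned level 1): level 0: 7 − 0 = 7; level 1: 13 − 5 = 8; level 2: 21 − 10 = 11. mid-tier prefers level 2.
low-tier (assigned level 0): level 0: 7 − 0 = 7; level 1: 13 − 11 = 2; level 2: 21 − 22 = -1. low-tier stays.
At least one type deviates; the separating profile fails.

No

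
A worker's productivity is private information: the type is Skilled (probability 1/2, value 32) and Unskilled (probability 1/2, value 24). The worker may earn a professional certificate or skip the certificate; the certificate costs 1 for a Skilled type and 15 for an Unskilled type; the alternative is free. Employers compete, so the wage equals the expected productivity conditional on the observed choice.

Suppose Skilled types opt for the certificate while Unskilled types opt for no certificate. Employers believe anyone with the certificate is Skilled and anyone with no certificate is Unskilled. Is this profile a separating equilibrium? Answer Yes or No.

Under these beliefs, the certificate earns wage 32 and no certificate earns wage 24.
Skilled: the certificate nets 32 − 1 = 31; no certificate nets 24. Skilled prefers the certificate.
Unskilled: the certificate nets 32 − 15 = 17; no certificate nets 24. Unskilled prefers no certificate.
Neither type deviates, so the separating profile is an equilibrium.

Yes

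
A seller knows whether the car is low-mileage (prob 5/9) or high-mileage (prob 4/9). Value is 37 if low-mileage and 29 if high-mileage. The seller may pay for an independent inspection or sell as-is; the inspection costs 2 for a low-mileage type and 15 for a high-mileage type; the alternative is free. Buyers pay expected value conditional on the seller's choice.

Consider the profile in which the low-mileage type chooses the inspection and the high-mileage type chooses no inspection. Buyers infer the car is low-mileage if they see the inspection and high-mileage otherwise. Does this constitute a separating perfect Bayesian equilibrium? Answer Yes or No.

Yes

Under these beliefs, the inspection earns price 37 and no inspection earns price 29.
low-mileage: the inspection nets 37 − 2 = 35; no inspection nets 29. low-mileage prefers the inspection.
high-mileage: the inspection nets 37 − 15 = 22; no inspection nets 29. high-mileage prefers no inspection.
Neither type deviates, so the separating profile is an equilibrium.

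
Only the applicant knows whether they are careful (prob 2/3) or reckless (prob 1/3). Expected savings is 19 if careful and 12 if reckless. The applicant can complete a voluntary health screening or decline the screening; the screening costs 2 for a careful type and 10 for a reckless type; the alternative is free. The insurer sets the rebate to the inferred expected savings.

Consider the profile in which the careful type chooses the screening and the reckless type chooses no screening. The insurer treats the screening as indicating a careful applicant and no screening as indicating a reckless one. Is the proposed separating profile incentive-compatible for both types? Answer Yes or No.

Yes

Under these beliefs, the screening earns rebate 19 and no screening earns rebate 12.
careful: the screening nets 19 − 2 = 17; no screening nets 12. careful prefers the screening.
reckless: the screening nets 19 − 10 = 9; no screening nets 12. reckless prefers no screening.
Neither type deviates, so the separating profile is an equilibrium.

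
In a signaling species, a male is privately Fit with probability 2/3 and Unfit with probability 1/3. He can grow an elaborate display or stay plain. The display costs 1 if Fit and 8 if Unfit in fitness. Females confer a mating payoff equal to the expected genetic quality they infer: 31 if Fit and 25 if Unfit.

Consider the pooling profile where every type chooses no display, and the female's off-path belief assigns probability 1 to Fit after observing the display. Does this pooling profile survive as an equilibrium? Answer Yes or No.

On path, the female holds the prior and pays 2/3·31 + 1/3·25 = 29. Off path (the display), believing Fit, it pays 31.
Fit: no display nets 29; the display nets 31 − 1 = 30. Fit would deviate.
Unfit: no display nets 29; the display nets 31 − 8 = 23. Unfit stays.
A type deviates, so pooling fails.

No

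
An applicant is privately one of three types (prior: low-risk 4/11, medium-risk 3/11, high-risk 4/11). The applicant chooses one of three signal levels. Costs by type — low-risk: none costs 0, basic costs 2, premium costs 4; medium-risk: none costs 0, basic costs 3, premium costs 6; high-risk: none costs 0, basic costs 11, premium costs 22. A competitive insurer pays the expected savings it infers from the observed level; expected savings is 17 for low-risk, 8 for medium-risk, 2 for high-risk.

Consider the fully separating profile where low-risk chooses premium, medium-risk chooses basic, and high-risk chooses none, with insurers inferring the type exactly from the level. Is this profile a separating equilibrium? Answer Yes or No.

No

Separating rebates: premium → 17, basic → 8, none → 2.
low-risk (assigned premium): none: 2 − 0 = 2; basic: 8 − 2 = 6; premium: 17 − 4 = 13. low-risk stays.
medium-risk (assigned basic): none: 2 − 0 = 2; basic: 8 − 3 = 5; premium: 17 − 6 = 11. medium-risk prefers premium.
high-risk (assigned none): none: 2 − 0 = 2; basic: 8 − 11 = -3; premium: 17 − 22 = -5. high-risk stays.
At least one type deviates; the separating profile fails.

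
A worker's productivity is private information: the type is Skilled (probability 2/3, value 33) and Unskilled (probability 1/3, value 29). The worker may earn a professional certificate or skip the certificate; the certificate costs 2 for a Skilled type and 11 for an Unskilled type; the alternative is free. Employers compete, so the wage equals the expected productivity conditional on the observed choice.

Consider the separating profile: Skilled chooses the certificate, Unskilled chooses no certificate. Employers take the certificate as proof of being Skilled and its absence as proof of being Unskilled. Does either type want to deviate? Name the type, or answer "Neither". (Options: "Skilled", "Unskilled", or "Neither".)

The certificate pays 33; no certificate pays 29.
Skilled: assigned the certificate, nets 33 − 2 = 31; deviating to no certificate nets 29.
Unskilled: assigned no certificate, nets 29; deviating to the certificate nets 33 − 11 = 22.
Both types strictly prefer their assigned action; no profitable deviation.

Neither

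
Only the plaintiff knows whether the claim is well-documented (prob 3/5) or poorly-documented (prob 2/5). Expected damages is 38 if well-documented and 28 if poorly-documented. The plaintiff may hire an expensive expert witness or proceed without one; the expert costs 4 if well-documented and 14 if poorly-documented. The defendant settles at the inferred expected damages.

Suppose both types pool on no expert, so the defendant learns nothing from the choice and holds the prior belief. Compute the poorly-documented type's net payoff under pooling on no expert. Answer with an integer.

Pooled settlement = 3/5·38 + 2/5·28 = 34.
poorly-documented pays no cost for no expert, so net payoff = 34.

34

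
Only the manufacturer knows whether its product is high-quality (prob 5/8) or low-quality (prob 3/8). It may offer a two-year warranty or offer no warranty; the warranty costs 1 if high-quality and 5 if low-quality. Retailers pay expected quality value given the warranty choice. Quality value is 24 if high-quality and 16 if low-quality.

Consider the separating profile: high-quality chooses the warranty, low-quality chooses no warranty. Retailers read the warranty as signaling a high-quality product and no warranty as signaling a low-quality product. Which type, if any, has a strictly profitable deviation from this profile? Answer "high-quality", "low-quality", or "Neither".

The warranty pays 24; no warranty pays 16.
high-quality: assigned the warranty, nets 24 − 1 = 23; deviating to no warranty nets 16.
low-quality: assigned no warranty, nets 16; deviating to the warranty nets 24 − 5 = 19.
The low-quality type gains 3 by deviating.

low-quality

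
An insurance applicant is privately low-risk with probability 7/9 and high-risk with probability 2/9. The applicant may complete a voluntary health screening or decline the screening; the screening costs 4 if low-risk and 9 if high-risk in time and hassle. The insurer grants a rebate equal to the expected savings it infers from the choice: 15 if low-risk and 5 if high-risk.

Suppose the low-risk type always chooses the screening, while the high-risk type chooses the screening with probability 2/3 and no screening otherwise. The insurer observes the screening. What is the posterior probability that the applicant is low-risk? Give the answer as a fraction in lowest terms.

P(the screening) = (7/9)·1 + (2/9)·(2/3) = 25/27.
By Bayes' rule, P(low-risk | the screening) = (7/9) / (25/27) = 21/25.

21/25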